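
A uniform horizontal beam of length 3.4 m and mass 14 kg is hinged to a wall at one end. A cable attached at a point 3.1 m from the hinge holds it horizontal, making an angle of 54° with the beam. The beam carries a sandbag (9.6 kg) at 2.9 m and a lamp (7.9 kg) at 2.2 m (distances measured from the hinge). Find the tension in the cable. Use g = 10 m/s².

Take moments about the hinge.
Beam weight: 14 × 10 = 140 N down at 1.7 m → arm 1.7 m, τ = 140 × 1.7 = 238 N·m clockwise.
Sandbag: 9.6 × 10 = 96 N down at 2.9 m → arm 2.9 m, τ = 96 × 2.9 = 278.4 N·m clockwise.
Lamp: 7.9 × 10 = 79 N down at 2.2 m → arm 2.2 m, τ = 79 × 2.2 = 173.8 N·m clockwise.
Total clockwise load moment = 690.2 N·m.
The cable tension T acts at 3.1 m; only its component perpendicular to the beam, T sinθ, produces torque. sin 54° = 0.809.
Στ = 0 ⇒ T × 3.1 × 0.809 = 690.2 ⇒ T = 690.2 / 2.508 = 275 N.

T ≈ 275 N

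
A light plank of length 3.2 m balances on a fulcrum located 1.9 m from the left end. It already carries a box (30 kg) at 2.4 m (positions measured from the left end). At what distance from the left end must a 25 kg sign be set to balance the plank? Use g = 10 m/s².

Take moments about the fulcrum (at 1.9 m from the left end).
Box: 30 × 10 = 300 N down at 2.4 m → arm 0.5 m, τ = 300 × 0.5 = 150 N·m clockwise.
Net moment of existing loads = 150 N·m clockwise.
The sign weighs 25 × 10 = 250 N and must supply an equal counterclockwise moment, so its lever arm about the fulcrum is 150 / 250 = 0.6 m.
That puts it at 1.9 − 0.6 = 1.3 m from the left end.

x ≈ 1.3 m from the left end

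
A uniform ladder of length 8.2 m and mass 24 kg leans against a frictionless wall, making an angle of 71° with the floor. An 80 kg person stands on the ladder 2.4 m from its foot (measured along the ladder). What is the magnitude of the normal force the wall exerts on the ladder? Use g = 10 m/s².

Take moments about the foot of the ladder.
Ladder weight 24×10 = 240 N acts at 4.1 m along the ladder; its horizontal arm is 4.1·cos71° = 1.335 m → τ = 320.4 N·m clockwise.
Person: 80×10 = 800 N at 2.4 m → arm 0.7814 m → τ = 625.1 N·m clockwise.
Wall normal N acts horizontally at the top; its moment arm is the height L sinθ = 8.2·sin71° = 7.753 m, counterclockwise.
Balancing moments: N × 7.753 = 945.5, giving N = 122 N.

N_wall ≈ 122 N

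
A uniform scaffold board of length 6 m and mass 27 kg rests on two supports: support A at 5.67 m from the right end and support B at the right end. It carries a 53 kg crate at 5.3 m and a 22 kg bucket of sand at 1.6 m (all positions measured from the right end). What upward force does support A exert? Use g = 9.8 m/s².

Choose support B as the axis so its reaction then has zero moment arm.
Beam weight: 27 × 9.8 = 264.6 N down at 3 m → arm 3 m, τ = 264.6 × 3 = 793.8 N·m counterclockwise.
Crate: 53 × 9.8 = 519.4 N down at 5.3 m → arm 5.3 m, τ = 519.4 × 5.3 = 2753 N·m counterclockwise.
Bucket of sand: 22 × 9.8 = 215.6 N down at 1.6 m → arm 1.6 m, τ = 215.6 × 1.6 = 345 N·m counterclockwise.
Net load moment about support B = 3892 N·m counterclockwise.
Reaction R at support A is upward at 5.67 m, arm 5.67 m → moment R × 5.67 clockwise.
Setting net torque to zero: R × 5.67 = 3892 → R = 686 N.

R_A ≈ 686 N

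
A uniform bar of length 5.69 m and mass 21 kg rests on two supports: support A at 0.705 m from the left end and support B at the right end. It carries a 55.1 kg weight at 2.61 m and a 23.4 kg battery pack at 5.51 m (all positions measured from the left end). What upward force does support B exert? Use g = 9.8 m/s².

R_B ≈ 516 N

Choose support A as the axis so its reaction then has zero moment arm.
Beam weight: 21 × 9.8 = 205.8 N down at 2.845 m → arm 2.14 m, τ = 205.8 × 2.14 = 440.4 N·m clockwise.
Weight: 55.1 × 9.8 = 540 N down at 2.61 m → arm 1.905 m, τ = 540 × 1.905 = 1029 N·m clockwise.
Battery pack: 23.4 × 9.8 = 229.3 N down at 5.51 m → arm 4.805 m, τ = 229.3 × 4.805 = 1102 N·m clockwise.
Net load moment about support A = 2571 N·m clockwise.
Reaction R at support B is upward at 5.69 m, arm 4.985 m → moment R × 4.985 counterclockwise.
Στ = 0 ⇒ R × 4.985 = 2571 ⇒ R = 516 N.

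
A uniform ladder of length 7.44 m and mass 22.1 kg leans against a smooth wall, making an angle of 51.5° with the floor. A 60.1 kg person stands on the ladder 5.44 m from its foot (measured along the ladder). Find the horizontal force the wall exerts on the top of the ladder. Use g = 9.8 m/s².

N_wall ≈ 429 N

Sum moments about the foot of the ladder (the floor normal and friction both act there and drop out).
Ladder weight 22.1×9.8 = 216.6 N acts at 3.72 m along the ladder; its horizontal arm is 3.72·cos51.5° = 2.316 m → τ = 501.6 N·m clockwise.
Person: 60.1×9.8 = 589 N at 5.44 m → arm 3.386 m → τ = 1994 N·m clockwise.
Wall normal N acts horizontally at the top; its moment arm is the height L sinθ = 7.44·sin51.5° = 5.823 m, counterclockwise.
Balancing moments: N × 5.823 = 2496, giving N = 429 N.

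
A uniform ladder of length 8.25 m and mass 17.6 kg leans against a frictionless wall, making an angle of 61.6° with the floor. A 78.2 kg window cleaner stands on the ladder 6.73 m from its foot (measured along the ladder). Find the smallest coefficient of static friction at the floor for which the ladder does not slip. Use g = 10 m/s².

μ_min ≈ 0.41

Choose the foot of the ladder as the axis so the floor normal and friction both act there and drop out.
Ladder weight 17.6×10 = 176 N acts at 4.125 m along the ladder; its horizontal arm is 4.125·cos61.6° = 1.962 m → τ = 345.3 N·m clockwise.
Window cleaner: 78.2×10 = 782 N at 6.73 m → arm 3.201 m → τ = 2503 N·m clockwise.
Wall normal N acts horizontally at the top; its moment arm is the height L sinθ = 8.25·sin61.6° = 7.257 m, counterclockwise.
Στ = 0 ⇒ N × 7.257 = 2848 ⇒ N = 392.4 N.
ΣFx = 0 ⇒ f = N_wall = 392.4 N. ΣFy = 0 ⇒ N_floor = 958 N.
μ_min = f / N_floor = 392.4 / 958 = 0.41.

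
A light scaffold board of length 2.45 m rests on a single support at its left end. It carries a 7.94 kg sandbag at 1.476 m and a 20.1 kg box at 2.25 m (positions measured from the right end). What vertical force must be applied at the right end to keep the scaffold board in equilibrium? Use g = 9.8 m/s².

F ≈ 47 N

Taking torques about the left end:
Sandbag: 7.94 × 9.8 = 77.81 N down at 1.476 m → arm 0.974 m, τ = 77.81 × 0.974 = 75.79 N·m clockwise.
Box: 20.1 × 9.8 = 197 N down at 2.25 m → arm 0.2 m, τ = 197 × 0.2 = 39.4 N·m clockwise.
Net moment of the loads = 115.2 N·m clockwise.
The upward force F acts at the right end, arm 2.45 m, giving F × 2.45 counterclockwise.
Balancing moments: F × 2.45 = 115.2, giving F = 115.2 / 2.45 = 47 N.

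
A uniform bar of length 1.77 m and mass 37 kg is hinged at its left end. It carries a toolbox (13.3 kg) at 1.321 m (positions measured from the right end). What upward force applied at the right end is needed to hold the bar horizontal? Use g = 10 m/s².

F ≈ 219 N

Sum moments about the left end (the unknown pivot reaction has zero arm there).
Beam weight: 37 × 10 = 370 N down at 0.885 m → arm 0.885 m, τ = 370 × 0.885 = 327.4 N·m clockwise.
Toolbox: 13.3 × 10 = 133 N down at 1.321 m → arm 0.449 m, τ = 133 × 0.449 = 59.72 N·m clockwise.
Net moment of the loads = 387.1 N·m clockwise.
The upward force F acts at the right end, arm 1.77 m, giving F × 1.77 counterclockwise.
Balancing moments: F × 1.77 = 387.1, giving F = 387.1 / 1.77 = 219 N.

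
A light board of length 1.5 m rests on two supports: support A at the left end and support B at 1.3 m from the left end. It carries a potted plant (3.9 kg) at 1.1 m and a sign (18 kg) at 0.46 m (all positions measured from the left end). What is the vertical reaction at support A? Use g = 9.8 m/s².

About support B:
Potted plant: 3.9 × 9.8 = 38.22 N down at 1.1 m → arm 0.2 m, τ = 38.22 × 0.2 = 7.644 N·m counterclockwise.
Sign: 18 × 9.8 = 176.4 N down at 0.46 m → arm 0.84 m, τ = 176.4 × 0.84 = 148.2 N·m counterclockwise.
Net load moment about support B = 155.8 N·m counterclockwise.
Reaction R at support A is upward at 0 m, arm 1.3 m → moment R × 1.3 clockwise.
Στ = 0 ⇒ R × 1.3 = 155.8 ⇒ R = 120 N.

R_A ≈ 120 N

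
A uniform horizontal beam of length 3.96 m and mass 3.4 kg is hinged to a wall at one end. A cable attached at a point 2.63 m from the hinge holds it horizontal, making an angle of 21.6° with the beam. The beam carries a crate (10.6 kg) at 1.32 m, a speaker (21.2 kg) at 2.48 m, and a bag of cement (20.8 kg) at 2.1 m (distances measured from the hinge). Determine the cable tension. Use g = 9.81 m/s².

T ≈ 1190 N

Choose the hinge as the axis so the unknown hinge reaction has zero arm there.
Beam weight: 3.4 × 9.81 = 33.35 N down at 1.98 m → arm 1.98 m, τ = 33.35 × 1.98 = 66.03 N·m clockwise.
Crate: 10.6 × 9.81 = 104 N down at 1.32 m → arm 1.32 m, τ = 104 × 1.32 = 137.3 N·m clockwise.
Speaker: 21.2 × 9.81 = 208 N down at 2.48 m → arm 2.48 m, τ = 208 × 2.48 = 515.8 N·m clockwise.
Bag of cement: 20.8 × 9.81 = 204 N down at 2.1 m → arm 2.1 m, τ = 204 × 2.1 = 428.4 N·m clockwise.
Total clockwise load moment = 1148 N·m.
The cable tension T acts at 2.63 m; only its component perpendicular to the beam, T sinθ, produces torque. sin 21.6° = 0.3681.
Balancing moments: T × 2.63 × 0.3681 = 1148, giving T = 1148 / 0.9681 = 1190 N.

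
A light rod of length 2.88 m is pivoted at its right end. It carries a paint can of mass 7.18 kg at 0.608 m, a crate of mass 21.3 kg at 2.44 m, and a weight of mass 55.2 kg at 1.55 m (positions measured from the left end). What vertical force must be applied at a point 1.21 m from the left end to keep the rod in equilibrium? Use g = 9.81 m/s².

Choose the right end as the axis so the unknown pivot reaction has zero arm there.
Paint can: 7.18 × 9.81 = 70.44 N down at 0.608 m → arm 2.272 m, τ = 70.44 × 2.272 = 160 N·m counterclockwise.
Crate: 21.3 × 9.81 = 209 N down at 2.44 m → arm 0.44 m, τ = 209 × 0.44 = 91.96 N·m counterclockwise.
Weight: 55.2 × 9.81 = 541.5 N down at 1.55 m → arm 1.33 m, τ = 541.5 × 1.33 = 720.2 N·m counterclockwise.
Net moment of the loads = 972.2 N·m counterclockwise.
The upward force F acts at a point 1.21 m from the left end, arm 1.67 m, giving F × 1.67 clockwise.
Στ = 0 ⇒ F × 1.67 = 972.2 ⇒ F = 972.2 / 1.67 = 582 N.

F ≈ 582 N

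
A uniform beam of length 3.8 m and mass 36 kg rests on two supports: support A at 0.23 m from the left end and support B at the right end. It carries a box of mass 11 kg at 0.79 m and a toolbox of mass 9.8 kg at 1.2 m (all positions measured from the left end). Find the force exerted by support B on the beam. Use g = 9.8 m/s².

R_B ≈ 208 N

Taking torques about support A:
Beam weight: 36 × 9.8 = 352.8 N down at 1.9 m → arm 1.67 m, τ = 352.8 × 1.67 = 589.2 N·m clockwise.
Box: 11 × 9.8 = 107.8 N down at 0.79 m → arm 0.56 m, τ = 107.8 × 0.56 = 60.37 N·m clockwise.
Toolbox: 9.8 × 9.8 = 96.04 N down at 1.2 m → arm 0.97 m, τ = 96.04 × 0.97 = 93.16 N·m clockwise.
Net load moment about support A = 742.7 N·m clockwise.
Reaction R at support B is upward at 3.8 m, arm 3.57 m → moment R × 3.57 counterclockwise.
Στ = 0 ⇒ R × 3.57 = 742.7 ⇒ R = 208 N.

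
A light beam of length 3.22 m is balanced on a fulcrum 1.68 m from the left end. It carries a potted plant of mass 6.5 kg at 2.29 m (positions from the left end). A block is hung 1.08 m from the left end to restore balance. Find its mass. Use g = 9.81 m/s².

m ≈ 6.61 kg

Sum moments about the fulcrum (at 1.68 m from the left end) (the support reaction has zero arm there).
Potted plant: 6.5 × 9.81 = 63.77 N down at 2.29 m → arm 0.61 m, τ = 63.77 × 0.61 = 38.9 N·m clockwise.
Net moment of known loads = 38.9 N·m clockwise.
An unknown mass m at 1.08 m has arm 0.6 m; its moment is m·g·0.6 counterclockwise.
Balancing moments: m × 9.81 × 0.6 = 38.9, giving m = 38.9 / (9.81 × 0.6) = 6.61 kg.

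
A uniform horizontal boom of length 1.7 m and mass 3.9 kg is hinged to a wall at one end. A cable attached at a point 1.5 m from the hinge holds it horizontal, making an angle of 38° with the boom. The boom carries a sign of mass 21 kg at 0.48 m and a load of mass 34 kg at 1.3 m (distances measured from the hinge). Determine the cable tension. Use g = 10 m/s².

About the hinge:
Beam weight: 3.9 × 10 = 39 N down at 0.85 m → arm 0.85 m, τ = 39 × 0.85 = 33.15 N·m clockwise.
Sign: 21 × 10 = 210 N down at 0.48 m → arm 0.48 m, τ = 210 × 0.48 = 100.8 N·m clockwise.
Load: 34 × 10 = 340 N down at 1.3 m → arm 1.3 m, τ = 340 × 1.3 = 442 N·m clockwise.
Total clockwise load moment = 576 N·m.
The cable tension T acts at 1.5 m; only its component perpendicular to the boom, T sinθ, produces torque. sin 38° = 0.6157.
Balancing moments: T × 1.5 × 0.6157 = 576, giving T = 576 / 0.9236 = 624 N.

T ≈ 624 N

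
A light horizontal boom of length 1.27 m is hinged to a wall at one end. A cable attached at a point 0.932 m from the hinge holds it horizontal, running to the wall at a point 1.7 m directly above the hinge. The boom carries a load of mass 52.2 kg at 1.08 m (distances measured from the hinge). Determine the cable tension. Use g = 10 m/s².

Take moments about the hinge.
Load: 52.2 × 10 = 522 N down at 1.08 m → arm 1.08 m, τ = 522 × 1.08 = 563.8 N·m clockwise.
Total clockwise load moment = 563.8 N·m.
The cable tension T acts at 0.932 m; only its component perpendicular to the boom, T sinθ, produces torque. sinθ = h/√(h²+d²) = 1.7/√(1.7²+0.932²) = 0.8769.
For rotational equilibrium, T × 0.932 × 0.8769 = 563.8, so T = 563.8 / 0.8173 = 690 N.

T ≈ 690 N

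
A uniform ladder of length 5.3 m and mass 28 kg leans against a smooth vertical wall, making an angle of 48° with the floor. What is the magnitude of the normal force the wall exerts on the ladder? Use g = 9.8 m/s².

About the foot of the ladder:
Ladder weight 28×9.8 = 274.4 N acts at 2.65 m along the ladder; its horizontal arm is 2.65·cos48° = 1.773 m → τ = 486.5 N·m clockwise.
Wall normal N acts horizontally at the top; its moment arm is the height L sinθ = 5.3·sin48° = 3.939 m, counterclockwise.
Setting net torque to zero: N × 3.939 = 486.5 → N = 124 N.

N_wall ≈ 124 N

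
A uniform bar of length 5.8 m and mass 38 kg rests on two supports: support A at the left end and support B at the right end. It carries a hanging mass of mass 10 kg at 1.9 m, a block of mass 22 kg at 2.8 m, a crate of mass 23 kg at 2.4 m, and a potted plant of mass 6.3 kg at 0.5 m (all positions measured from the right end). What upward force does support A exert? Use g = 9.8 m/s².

R_A ≈ 421 N

Taking torques about support B:
Beam weight: 38 × 9.8 = 372.4 N down at 2.9 m → arm 2.9 m, τ = 372.4 × 2.9 = 1080 N·m counterclockwise.
Hanging mass: 10 × 9.8 = 98 N down at 1.9 m → arm 1.9 m, τ = 98 × 1.9 = 186.2 N·m counterclockwise.
Block: 22 × 9.8 = 215.6 N down at 2.8 m → arm 2.8 m, τ = 215.6 × 2.8 = 603.7 N·m counterclockwise.
Crate: 23 × 9.8 = 225.4 N down at 2.4 m → arm 2.4 m, τ = 225.4 × 2.4 = 541 N·m counterclockwise.
Potted plant: 6.3 × 9.8 = 61.74 N down at 0.5 m → arm 0.5 m, τ = 61.74 × 0.5 = 30.87 N·m counterclockwise.
Net load moment about support B = 2442 N·m counterclockwise.
Reaction R at support A is upward at 5.8 m, arm 5.8 m → moment R × 5.8 clockwise.
For rotational equilibrium, R × 5.8 = 2442, so R = 421 N.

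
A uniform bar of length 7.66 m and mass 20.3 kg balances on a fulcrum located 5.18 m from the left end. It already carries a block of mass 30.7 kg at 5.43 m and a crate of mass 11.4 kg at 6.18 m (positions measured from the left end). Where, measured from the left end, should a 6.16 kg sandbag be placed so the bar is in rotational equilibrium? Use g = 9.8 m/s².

Take moments about the fulcrum (at 5.18 m from the left end).
Beam weight: 20.3 × 9.8 = 198.9 N down at 3.83 m → arm 1.35 m, τ = 198.9 × 1.35 = 268.5 N·m counterclockwise.
Block: 30.7 × 9.8 = 300.9 N down at 5.43 m → arm 0.25 m, τ = 300.9 × 0.25 = 75.22 N·m clockwise.
Crate: 11.4 × 9.8 = 111.7 N down at 6.18 m → arm 1 m, τ = 111.7 × 1 = 111.7 N·m clockwise.
Net moment of existing loads = 81.58 N·m counterclockwise.
The sandbag weighs 6.16 × 9.8 = 60.37 N and must supply an equal clockwise moment, so its lever arm about the fulcrum is 81.58 / 60.37 = 1.35 m.
That puts it at 5.18 + 1.35 = 6.53 m from the left end.

x ≈ 6.53 m from the left end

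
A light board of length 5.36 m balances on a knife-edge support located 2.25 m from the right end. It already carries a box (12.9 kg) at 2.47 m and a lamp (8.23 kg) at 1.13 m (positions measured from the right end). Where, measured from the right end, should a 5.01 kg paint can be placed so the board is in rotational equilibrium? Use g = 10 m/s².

x ≈ 3.52 m from the right end

Take moments about the knife-edge support (at 2.25 m from the right end).
Box: 12.9 × 10 = 129 N down at 2.47 m → arm 0.22 m, τ = 129 × 0.22 = 28.38 N·m counterclockwise.
Lamp: 8.23 × 10 = 82.3 N down at 1.13 m → arm 1.12 m, τ = 82.3 × 1.12 = 92.18 N·m clockwise.
Net moment of existing loads = 63.8 N·m clockwise.
The paint can weighs 5.01 × 10 = 50.1 N and must supply an equal counterclockwise moment, so its lever arm about the knife-edge support is 63.8 / 50.1 = 1.27 m.
That puts it at 2.25 + 1.27 = 3.52 m from the right end.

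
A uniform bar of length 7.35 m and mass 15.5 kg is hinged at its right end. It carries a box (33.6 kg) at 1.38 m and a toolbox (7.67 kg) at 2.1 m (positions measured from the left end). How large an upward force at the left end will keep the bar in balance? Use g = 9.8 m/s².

Choose the right end as the axis so the unknown pivot reaction has zero arm there.
Beam weight: 15.5 × 9.8 = 151.9 N down at 3.675 m → arm 3.675 m, τ = 151.9 × 3.675 = 558.2 N·m counterclockwise.
Box: 33.6 × 9.8 = 329.3 N down at 1.38 m → arm 5.97 m, τ = 329.3 × 5.97 = 1966 N·m counterclockwise.
Toolbox: 7.67 × 9.8 = 75.17 N down at 2.1 m → arm 5.25 m, τ = 75.17 × 5.25 = 394.6 N·m counterclockwise.
Net moment of the loads = 2919 N·m counterclockwise.
The upward force F acts at the left end, arm 7.35 m, giving F × 7.35 clockwise.
For rotational equilibrium, F × 7.35 = 2919, so F = 2919 / 7.35 = 397 N.

F ≈ 397 N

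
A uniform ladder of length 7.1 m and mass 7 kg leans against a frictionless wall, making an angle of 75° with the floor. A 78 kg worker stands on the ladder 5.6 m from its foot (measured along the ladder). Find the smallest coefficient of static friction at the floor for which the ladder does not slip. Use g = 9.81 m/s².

μ_min ≈ 0.205

Taking torques about the foot of the ladder:
Ladder weight 7×9.81 = 68.67 N acts at 3.55 m along the ladder; its horizontal arm is 3.55·cos75° = 0.9188 m → τ = 63.09 N·m clockwise.
Worker: 78×9.81 = 765.2 N at 5.6 m → arm 1.449 m → τ = 1109 N·m clockwise.
Wall normal N acts horizontally at the top; its moment arm is the height L sinθ = 7.1·sin75° = 6.858 m, counterclockwise.
For rotational equilibrium, N × 6.858 = 1172, so N = 170.9 N.
ΣFx = 0 ⇒ f = N_wall = 170.9 N. ΣFy = 0 ⇒ N_floor = 833.9 N.
μ_min = f / N_floor = 170.9 / 833.9 = 0.205.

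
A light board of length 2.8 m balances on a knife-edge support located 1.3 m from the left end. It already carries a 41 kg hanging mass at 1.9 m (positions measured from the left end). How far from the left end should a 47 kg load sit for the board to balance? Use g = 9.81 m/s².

Choose the knife-edge support (at 1.3 m from the left end) as the axis so the support reaction has zero arm there.
Hanging mass: 41 × 9.81 = 402.2 N down at 1.9 m → arm 0.6 m, τ = 402.2 × 0.6 = 241.3 N·m clockwise.
Net moment of existing loads = 241.3 N·m clockwise.
The load weighs 47 × 9.81 = 461.1 N and must supply an equal counterclockwise moment, so its lever arm about the knife-edge support is 241.3 / 461.1 = 0.523 m.
That puts it at 1.3 − 0.523 = 0.777 m from the left end.

x ≈ 0.777 m from the left end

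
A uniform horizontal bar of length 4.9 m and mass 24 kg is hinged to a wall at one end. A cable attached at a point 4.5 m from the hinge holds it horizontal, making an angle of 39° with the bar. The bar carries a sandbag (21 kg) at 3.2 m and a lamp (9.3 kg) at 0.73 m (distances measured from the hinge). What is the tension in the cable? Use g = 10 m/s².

Sum moments about the hinge (the unknown hinge reaction has zero arm there).
Beam weight: 24 × 10 = 240 N down at 2.45 m → arm 2.45 m, τ = 240 × 2.45 = 588 N·m clockwise.
Sandbag: 21 × 10 = 210 N down at 3.2 m → arm 3.2 m, τ = 210 × 3.2 = 672 N·m clockwise.
Lamp: 9.3 × 10 = 93 N down at 0.73 m → arm 0.73 m, τ = 93 × 0.73 = 67.89 N·m clockwise.
Total clockwise load moment = 1328 N·m.
The cable tension T acts at 4.5 m; only its component perpendicular to the bar, T sinθ, produces torque. sin 39° = 0.6293.
Setting net torque to zero: T × 4.5 × 0.6293 = 1328 → T = 1328 / 2.832 = 469 N.

T ≈ 469 N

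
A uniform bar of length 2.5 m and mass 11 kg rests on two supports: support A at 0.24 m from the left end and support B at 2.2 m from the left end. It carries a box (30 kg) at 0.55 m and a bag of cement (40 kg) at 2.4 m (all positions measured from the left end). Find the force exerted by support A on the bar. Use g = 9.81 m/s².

R_A ≈ 260 N

Choose support B as the axis so its reaction then has zero moment arm.
Beam weight: 11 × 9.81 = 107.9 N down at 1.25 m → arm 0.95 m, τ = 107.9 × 0.95 = 102.5 N·m counterclockwise.
Box: 30 × 9.81 = 294.3 N down at 0.55 m → arm 1.65 m, τ = 294.3 × 1.65 = 485.6 N·m counterclockwise.
Bag of cement: 40 × 9.81 = 392.4 N down at 2.4 m → arm 0.2 m, τ = 392.4 × 0.2 = 78.48 N·m clockwise.
Net load moment about support B = 509.6 N·m counterclockwise.
Reaction R at support A is upward at 0.24 m, arm 1.96 m → moment R × 1.96 clockwise.
Στ = 0 ⇒ R × 1.96 = 509.6 ⇒ R = 260 N.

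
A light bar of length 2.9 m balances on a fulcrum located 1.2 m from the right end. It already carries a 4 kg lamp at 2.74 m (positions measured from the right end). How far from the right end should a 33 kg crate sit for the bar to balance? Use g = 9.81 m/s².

x ≈ 1.01 m from the right end

Take moments about the fulcrum (at 1.2 m from the right end).
Lamp: 4 × 9.81 = 39.24 N down at 2.74 m → arm 1.54 m, τ = 39.24 × 1.54 = 60.43 N·m counterclockwise.
Net moment of existing loads = 60.43 N·m counterclockwise.
The crate weighs 33 × 9.81 = 323.7 N and must supply an equal clockwise moment, so its lever arm about the fulcrum is 60.43 / 323.7 = 0.187 m.
That puts it at 1.2 − 0.187 = 1.01 m from the right end.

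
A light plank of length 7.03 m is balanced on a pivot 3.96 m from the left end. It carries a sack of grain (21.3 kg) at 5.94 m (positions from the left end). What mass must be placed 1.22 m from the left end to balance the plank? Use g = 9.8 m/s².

m ≈ 15.4 kg

Choose the pivot (at 3.96 m from the left end) as the axis so the support reaction has zero arm there.
Sack of grain: 21.3 × 9.8 = 208.7 N down at 5.94 m → arm 1.98 m, τ = 208.7 × 1.98 = 413.2 N·m clockwise.
Net moment of known loads = 413.2 N·m clockwise.
An unknown mass m at 1.22 m has arm 2.74 m; its moment is m·g·2.74 counterclockwise.
For rotational equilibrium, m × 9.8 × 2.74 = 413.2, so m = 413.2 / (9.8 × 2.74) = 15.4 kg.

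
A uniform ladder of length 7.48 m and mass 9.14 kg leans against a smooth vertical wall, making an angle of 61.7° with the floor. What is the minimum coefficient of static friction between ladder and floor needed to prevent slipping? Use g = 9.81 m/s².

Sum moments about the foot of the ladder (the floor normal and friction both act there and drop out).
Ladder weight 9.14×9.81 = 89.66 N acts at 3.74 m along the ladder; its horizontal arm is 3.74·cos61.7° = 1.773 m → τ = 159 N·m clockwise.
Wall normal N acts horizontally at the top; its moment arm is the height L sinθ = 7.48·sin61.7° = 6.586 m, counterclockwise.
For rotational equilibrium, N × 6.586 = 159, so N = 24.14 N.
ΣFx = 0 ⇒ f = N_wall = 24.14 N. ΣFy = 0 ⇒ N_floor = 89.66 N.
μ_min = f / N_floor = 24.14 / 89.66 = 0.269.

μ_min ≈ 0.269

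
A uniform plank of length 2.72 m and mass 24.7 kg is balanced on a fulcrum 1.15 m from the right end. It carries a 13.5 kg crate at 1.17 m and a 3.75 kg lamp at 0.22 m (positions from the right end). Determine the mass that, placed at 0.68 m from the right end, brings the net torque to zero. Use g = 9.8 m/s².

m ≈ 4.19 kg

Choose the fulcrum (at 1.15 m from the right end) as the axis so the support reaction has zero arm there.
Beam weight: 24.7 × 9.8 = 242.1 N down at 1.36 m → arm 0.21 m, τ = 242.1 × 0.21 = 50.84 N·m counterclockwise.
Crate: 13.5 × 9.8 = 132.3 N down at 1.17 m → arm 0.02 m, τ = 132.3 × 0.02 = 2.646 N·m counterclockwise.
Lamp: 3.75 × 9.8 = 36.75 N down at 0.22 m → arm 0.93 m, τ = 36.75 × 0.93 = 34.18 N·m clockwise.
Net moment of known loads = 19.31 N·m counterclockwise.
An unknown mass m at 0.68 m has arm 0.47 m; its moment is m·g·0.47 clockwise.
Setting net torque to zero: m × 9.8 × 0.47 = 19.31 → m = 19.31 / (9.8 × 0.47) = 4.19 kg.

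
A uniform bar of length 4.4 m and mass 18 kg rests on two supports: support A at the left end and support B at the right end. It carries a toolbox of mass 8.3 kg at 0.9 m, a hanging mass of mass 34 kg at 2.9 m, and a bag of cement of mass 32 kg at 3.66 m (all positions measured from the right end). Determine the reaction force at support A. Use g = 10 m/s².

R_A ≈ 597 N

Taking torques about support B:
Beam weight: 18 × 10 = 180 N down at 2.2 m → arm 2.2 m, τ = 180 × 2.2 = 396 N·m counterclockwise.
Toolbox: 8.3 × 10 = 83 N down at 0.9 m → arm 0.9 m, τ = 83 × 0.9 = 74.7 N·m counterclockwise.
Hanging mass: 34 × 10 = 340 N down at 2.9 m → arm 2.9 m, τ = 340 × 2.9 = 986 N·m counterclockwise.
Bag of cement: 32 × 10 = 320 N down at 3.66 m → arm 3.66 m, τ = 320 × 3.66 = 1171 N·m counterclockwise.
Net load moment about support B = 2628 N·m counterclockwise.
Reaction R at support A is upward at 4.4 m, arm 4.4 m → moment R × 4.4 clockwise.
Setting net torque to zero: R × 4.4 = 2628 → R = 597 N.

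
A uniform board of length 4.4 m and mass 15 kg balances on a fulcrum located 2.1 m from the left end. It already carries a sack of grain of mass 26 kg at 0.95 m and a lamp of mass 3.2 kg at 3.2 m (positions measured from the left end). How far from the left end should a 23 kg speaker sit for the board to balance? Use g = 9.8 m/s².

Take moments about the fulcrum (at 2.1 m from the left end).
Beam weight: 15 × 9.8 = 147 N down at 2.2 m → arm 0.1 m, τ = 147 × 0.1 = 14.7 N·m clockwise.
Sack of grain: 26 × 9.8 = 254.8 N down at 0.95 m → arm 1.15 m, τ = 254.8 × 1.15 = 293 N·m counterclockwise.
Lamp: 3.2 × 9.8 = 31.36 N down at 3.2 m → arm 1.1 m, τ = 31.36 × 1.1 = 34.5 N·m clockwise.
Net moment of existing loads = 243.8 N·m counterclockwise.
The speaker weighs 23 × 9.8 = 225.4 N and must supply an equal clockwise moment, so its lever arm about the fulcrum is 243.8 / 225.4 = 1.08 m.
That puts it at 2.1 + 1.08 = 3.18 m from the left end.

x ≈ 3.18 m from the left end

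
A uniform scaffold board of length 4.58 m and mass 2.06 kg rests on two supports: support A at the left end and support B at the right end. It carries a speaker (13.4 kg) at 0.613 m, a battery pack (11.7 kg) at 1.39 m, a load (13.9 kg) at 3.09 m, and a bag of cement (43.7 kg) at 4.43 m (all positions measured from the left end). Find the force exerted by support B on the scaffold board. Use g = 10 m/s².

R_B ≈ 580 N

Sum moments about support A (its reaction then has zero moment arm).
Beam weight: 2.06 × 10 = 20.6 N down at 2.29 m → arm 2.29 m, τ = 20.6 × 2.29 = 47.17 N·m clockwise.
Speaker: 13.4 × 10 = 134 N down at 0.613 m → arm 0.613 m, τ = 134 × 0.613 = 82.14 N·m clockwise.
Battery pack: 11.7 × 10 = 117 N down at 1.39 m → arm 1.39 m, τ = 117 × 1.39 = 162.6 N·m clockwise.
Load: 13.9 × 10 = 139 N down at 3.09 m → arm 3.09 m, τ = 139 × 3.09 = 429.5 N·m clockwise.
Bag of cement: 43.7 × 10 = 437 N down at 4.43 m → arm 4.43 m, τ = 437 × 4.43 = 1936 N·m clockwise.
Net load moment about support A = 2657 N·m clockwise.
Reaction R at support B is upward at 4.58 m, arm 4.58 m → moment R × 4.58 counterclockwise.
Balancing moments: R × 4.58 = 2657, giving R = 580 N.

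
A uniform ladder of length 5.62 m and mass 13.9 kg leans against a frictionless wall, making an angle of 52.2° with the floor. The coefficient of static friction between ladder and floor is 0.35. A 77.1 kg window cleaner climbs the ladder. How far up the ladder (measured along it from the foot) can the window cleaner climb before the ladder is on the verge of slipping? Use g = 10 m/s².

d ≈ 2.49 m

Sum moments about the foot of the ladder (the floor normal and friction both act there and drop out).
Ladder weight 13.9×10 = 139 N acts at 2.81 m along the ladder; its horizontal arm is 2.81·cos52.2° = 1.722 m → τ = 239.4 N·m clockwise.
Window cleaner weight 77.1×10 = 771 N at distance d → arm d·cos52.2° → τ = 771·d·0.6129 clockwise.
Wall normal N at the top has arm L sinθ = 4.441 m counterclockwise, so Στ = 0 gives N·4.441 = 239.4 + 472.5·d.
ΣFy = 0 ⇒ N_floor = 910 N, so the maximum friction is μ_s·N_floor = 0.35×910 = 318.5 N. ΣFx = 0 ⇒ N_wall = f, so at the slipping point N = 318.5 N.
Substituting: 318.5×4.441 = 239.4 + 472.5·d ⇒ d = (1414 − 239.4) / 472.5 = 2.49 m.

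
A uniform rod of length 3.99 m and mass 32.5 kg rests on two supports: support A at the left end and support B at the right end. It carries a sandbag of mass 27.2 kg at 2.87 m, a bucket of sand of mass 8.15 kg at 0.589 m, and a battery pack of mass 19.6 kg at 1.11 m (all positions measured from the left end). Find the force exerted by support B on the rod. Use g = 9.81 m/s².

R_B ≈ 417 N

About support A:
Beam weight: 32.5 × 9.81 = 318.8 N down at 1.995 m → arm 1.995 m, τ = 318.8 × 1.995 = 636 N·m clockwise.
Sandbag: 27.2 × 9.81 = 266.8 N down at 2.87 m → arm 2.87 m, τ = 266.8 × 2.87 = 765.7 N·m clockwise.
Bucket of sand: 8.15 × 9.81 = 79.95 N down at 0.589 m → arm 0.589 m, τ = 79.95 × 0.589 = 47.09 N·m clockwise.
Battery pack: 19.6 × 9.81 = 192.3 N down at 1.11 m → arm 1.11 m, τ = 192.3 × 1.11 = 213.5 N·m clockwise.
Net load moment about support A = 1662 N·m clockwise.
Reaction R at support B is upward at 3.99 m, arm 3.99 m → moment R × 3.99 counterclockwise.
Στ = 0 ⇒ R × 3.99 = 1662 ⇒ R = 417 N.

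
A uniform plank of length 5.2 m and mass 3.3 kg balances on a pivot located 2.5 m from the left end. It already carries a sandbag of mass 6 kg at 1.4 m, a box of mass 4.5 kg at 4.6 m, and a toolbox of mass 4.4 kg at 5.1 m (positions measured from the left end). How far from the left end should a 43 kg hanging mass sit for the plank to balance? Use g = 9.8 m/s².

Take moments about the pivot (at 2.5 m from the left end).
Beam weight: 3.3 × 9.8 = 32.34 N down at 2.6 m → arm 0.1 m, τ = 32.34 × 0.1 = 3.234 N·m clockwise.
Sandbag: 6 × 9.8 = 58.8 N down at 1.4 m → arm 1.1 m, τ = 58.8 × 1.1 = 64.68 N·m counterclockwise.
Box: 4.5 × 9.8 = 44.1 N down at 4.6 m → arm 2.1 m, τ = 44.1 × 2.1 = 92.61 N·m clockwise.
Toolbox: 4.4 × 9.8 = 43.12 N down at 5.1 m → arm 2.6 m, τ = 43.12 × 2.6 = 112.1 N·m clockwise.
Net moment of existing loads = 143.3 N·m clockwise.
The hanging mass weighs 43 × 9.8 = 421.4 N and must supply an equal counterclockwise moment, so its lever arm about the pivot is 143.3 / 421.4 = 0.34 m.
That puts it at 2.5 − 0.34 = 2.16 m from the left end.

x ≈ 2.16 m from the left end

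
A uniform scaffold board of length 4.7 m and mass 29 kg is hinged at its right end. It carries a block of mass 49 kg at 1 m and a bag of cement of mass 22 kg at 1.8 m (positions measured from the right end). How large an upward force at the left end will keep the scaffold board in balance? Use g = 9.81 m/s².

Take moments about the right end.
Beam weight: 29 × 9.81 = 284.5 N down at 2.35 m → arm 2.35 m, τ = 284.5 × 2.35 = 668.6 N·m counterclockwise.
Block: 49 × 9.81 = 480.7 N down at 1 m → arm 1 m, τ = 480.7 × 1 = 480.7 N·m counterclockwise.
Bag of cement: 22 × 9.81 = 215.8 N down at 1.8 m → arm 1.8 m, τ = 215.8 × 1.8 = 388.4 N·m counterclockwise.
Net moment of the loads = 1538 N·m counterclockwise.
The upward force F acts at the left end, arm 4.7 m, giving F × 4.7 clockwise.
Στ = 0 ⇒ F × 4.7 = 1538 ⇒ F = 1538 / 4.7 = 327 N.

F ≈ 327 N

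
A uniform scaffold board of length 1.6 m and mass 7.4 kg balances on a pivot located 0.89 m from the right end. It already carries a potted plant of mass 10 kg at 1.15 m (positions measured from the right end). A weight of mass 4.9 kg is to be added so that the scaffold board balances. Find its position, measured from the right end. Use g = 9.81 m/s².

x ≈ 0.495 m from the right end

Sum moments about the pivot (at 0.89 m from the right end) (the support reaction has zero arm there).
Beam weight: 7.4 × 9.81 = 72.59 N down at 0.8 m → arm 0.09 m, τ = 72.59 × 0.09 = 6.533 N·m clockwise.
Potted plant: 10 × 9.81 = 98.1 N down at 1.15 m → arm 0.26 m, τ = 98.1 × 0.26 = 25.51 N·m counterclockwise.
Net moment of existing loads = 18.98 N·m counterclockwise.
The weight weighs 4.9 × 9.81 = 48.07 N and must supply an equal clockwise moment, so its lever arm about the pivot is 18.98 / 48.07 = 0.395 m.
That puts it at 0.89 − 0.395 = 0.495 m from the right end.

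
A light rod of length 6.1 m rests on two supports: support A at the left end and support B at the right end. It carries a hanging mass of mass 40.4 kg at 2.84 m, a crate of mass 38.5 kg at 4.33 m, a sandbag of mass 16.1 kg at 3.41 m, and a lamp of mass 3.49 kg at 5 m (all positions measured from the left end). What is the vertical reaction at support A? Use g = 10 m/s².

Choose support B as the axis so its reaction then has zero moment arm.
Hanging mass: 40.4 × 10 = 404 N down at 2.84 m → arm 3.26 m, τ = 404 × 3.26 = 1317 N·m counterclockwise.
Crate: 38.5 × 10 = 385 N down at 4.33 m → arm 1.77 m, τ = 385 × 1.77 = 681.5 N·m counterclockwise.
Sandbag: 16.1 × 10 = 161 N down at 3.41 m → arm 2.69 m, τ = 161 × 2.69 = 433.1 N·m counterclockwise.
Lamp: 3.49 × 10 = 34.9 N down at 5 m → arm 1.1 m, τ = 34.9 × 1.1 = 38.39 N·m counterclockwise.
Net load moment about support B = 2470 N·m counterclockwise.
Reaction R at support A is upward at 0 m, arm 6.1 m → moment R × 6.1 clockwise.
For rotational equilibrium, R × 6.1 = 2470, so R = 405 N.

R_A ≈ 405 N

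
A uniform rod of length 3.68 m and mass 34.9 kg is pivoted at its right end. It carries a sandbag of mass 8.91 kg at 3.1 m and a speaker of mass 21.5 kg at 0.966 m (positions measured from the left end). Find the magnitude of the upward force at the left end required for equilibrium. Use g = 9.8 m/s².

Sum moments about the right end (the unknown pivot reaction has zero arm there).
Beam weight: 34.9 × 9.8 = 342 N down at 1.84 m → arm 1.84 m, τ = 342 × 1.84 = 629.3 N·m counterclockwise.
Sandbag: 8.91 × 9.8 = 87.32 N down at 3.1 m → arm 0.58 m, τ = 87.32 × 0.58 = 50.65 N·m counterclockwise.
Speaker: 21.5 × 9.8 = 210.7 N down at 0.966 m → arm 2.714 m, τ = 210.7 × 2.714 = 571.8 N·m counterclockwise.
Net moment of the loads = 1252 N·m counterclockwise.
The upward force F acts at the left end, arm 3.68 m, giving F × 3.68 clockwise.
For rotational equilibrium, F × 3.68 = 1252, so F = 1252 / 3.68 = 340 N.

F ≈ 340 N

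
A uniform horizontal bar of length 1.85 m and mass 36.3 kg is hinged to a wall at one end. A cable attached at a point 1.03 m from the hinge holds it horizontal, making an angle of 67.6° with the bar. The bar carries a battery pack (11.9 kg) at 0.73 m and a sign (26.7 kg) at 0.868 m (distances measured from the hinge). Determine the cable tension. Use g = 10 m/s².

About the hinge:
Beam weight: 36.3 × 10 = 363 N down at 0.925 m → arm 0.925 m, τ = 363 × 0.925 = 335.8 N·m clockwise.
Battery pack: 11.9 × 10 = 119 N down at 0.73 m → arm 0.73 m, τ = 119 × 0.73 = 86.87 N·m clockwise.
Sign: 26.7 × 10 = 267 N down at 0.868 m → arm 0.868 m, τ = 267 × 0.868 = 231.8 N·m clockwise.
Total clockwise load moment = 654.5 N·m.
The cable tension T acts at 1.03 m; only its component perpendicular to the bar, T sinθ, produces torque. sin 67.6° = 0.9245.
Στ = 0 ⇒ T × 1.03 × 0.9245 = 654.5 ⇒ T = 654.5 / 0.9522 = 687 N.

T ≈ 687 N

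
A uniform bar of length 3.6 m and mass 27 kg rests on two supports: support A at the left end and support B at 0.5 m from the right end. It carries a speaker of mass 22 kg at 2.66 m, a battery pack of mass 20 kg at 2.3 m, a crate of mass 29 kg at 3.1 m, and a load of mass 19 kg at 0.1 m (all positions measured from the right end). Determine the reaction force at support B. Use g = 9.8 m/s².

Take moments about support A.
Beam weight: 27 × 9.8 = 264.6 N down at 1.8 m → arm 1.8 m, τ = 264.6 × 1.8 = 476.3 N·m clockwise.
Speaker: 22 × 9.8 = 215.6 N down at 2.66 m → arm 0.94 m, τ = 215.6 × 0.94 = 202.7 N·m clockwise.
Battery pack: 20 × 9.8 = 196 N down at 2.3 m → arm 1.3 m, τ = 196 × 1.3 = 254.8 N·m clockwise.
Crate: 29 × 9.8 = 284.2 N down at 3.1 m → arm 0.5 m, τ = 284.2 × 0.5 = 142.1 N·m clockwise.
Load: 19 × 9.8 = 186.2 N down at 0.1 m → arm 3.5 m, τ = 186.2 × 3.5 = 651.7 N·m clockwise.
Net load moment about support A = 1728 N·m clockwise.
Reaction R at support B is upward at 0.5 m, arm 3.1 m → moment R × 3.1 counterclockwise.
For rotational equilibrium, R × 3.1 = 1728, so R = 557 N.

R_B ≈ 557 N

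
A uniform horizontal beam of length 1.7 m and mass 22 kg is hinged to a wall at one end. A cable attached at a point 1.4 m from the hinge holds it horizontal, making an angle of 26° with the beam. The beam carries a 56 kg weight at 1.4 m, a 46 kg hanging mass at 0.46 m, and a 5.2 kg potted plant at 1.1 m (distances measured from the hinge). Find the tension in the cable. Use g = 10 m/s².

Choose the hinge as the axis so the unknown hinge reaction has zero arm there.
Beam weight: 22 × 10 = 220 N down at 0.85 m → arm 0.85 m, τ = 220 × 0.85 = 187 N·m clockwise.
Weight: 56 × 10 = 560 N down at 1.4 m → arm 1.4 m, τ = 560 × 1.4 = 784 N·m clockwise.
Hanging mass: 46 × 10 = 460 N down at 0.46 m → arm 0.46 m, τ = 460 × 0.46 = 211.6 N·m clockwise.
Potted plant: 5.2 × 10 = 52 N down at 1.1 m → arm 1.1 m, τ = 52 × 1.1 = 57.2 N·m clockwise.
Total clockwise load moment = 1240 N·m.
The cable tension T acts at 1.4 m; only its component perpendicular to the beam, T sinθ, produces torque. sin 26° = 0.4384.
Balancing moments: T × 1.4 × 0.4384 = 1240, giving T = 1240 / 0.6138 = 2020 N.

T ≈ 2020 N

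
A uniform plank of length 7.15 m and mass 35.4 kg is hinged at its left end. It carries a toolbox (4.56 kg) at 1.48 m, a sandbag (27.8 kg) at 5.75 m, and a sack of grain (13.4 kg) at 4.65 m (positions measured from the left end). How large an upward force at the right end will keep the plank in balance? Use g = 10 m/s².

F ≈ 497 N

Take moments about the left end.
Beam weight: 35.4 × 10 = 354 N down at 3.575 m → arm 3.575 m, τ = 354 × 3.575 = 1266 N·m clockwise.
Toolbox: 4.56 × 10 = 45.6 N down at 1.48 m → arm 1.48 m, τ = 45.6 × 1.48 = 67.49 N·m clockwise.
Sandbag: 27.8 × 10 = 278 N down at 5.75 m → arm 5.75 m, τ = 278 × 5.75 = 1598 N·m clockwise.
Sack of grain: 13.4 × 10 = 134 N down at 4.65 m → arm 4.65 m, τ = 134 × 4.65 = 623.1 N·m clockwise.
Net moment of the loads = 3555 N·m clockwise.
The upward force F acts at the right end, arm 7.15 m, giving F × 7.15 counterclockwise.
Balancing moments: F × 7.15 = 3555, giving F = 3555 / 7.15 = 497 N.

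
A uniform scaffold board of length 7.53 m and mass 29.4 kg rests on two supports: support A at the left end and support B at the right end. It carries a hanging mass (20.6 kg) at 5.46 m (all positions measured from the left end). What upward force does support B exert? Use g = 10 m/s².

About support A:
Beam weight: 29.4 × 10 = 294 N down at 3.765 m → arm 3.765 m, τ = 294 × 3.765 = 1107 N·m clockwise.
Hanging mass: 20.6 × 10 = 206 N down at 5.46 m → arm 5.46 m, τ = 206 × 5.46 = 1125 N·m clockwise.
Net load moment about support A = 2232 N·m clockwise.
Reaction R at support B is upward at 7.53 m, arm 7.53 m → moment R × 7.53 counterclockwise.
Setting net torque to zero: R × 7.53 = 2232 → R = 296 N.

R_B ≈ 296 N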